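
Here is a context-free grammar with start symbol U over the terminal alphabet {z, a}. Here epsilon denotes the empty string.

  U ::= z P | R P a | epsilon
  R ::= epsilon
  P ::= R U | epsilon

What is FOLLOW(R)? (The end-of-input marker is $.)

FIRST(R) = {epsilon}
FIRST(U) = {epsilon, a, z}  (via R P a)
FIRST(P) = {epsilon, a, z}  (via R U)
FOLLOW(U) includes $ since U is the start symbol.
FOLLOW(U): in P::=R U, the suffix after U is empty, so FOLLOW(U) ⊇ FOLLOW(P) = {$, a}. Thus FOLLOW(U) = {$, a}.
FOLLOW(P): in U::=z P, the suffix after P is empty, so FOLLOW(P) ⊇ FOLLOW(U) = {$, a}; in U::=R P a, P is followed by a with FIRST {a}. Thus FOLLOW(P) = {$, a}.
FOLLOW(R): in U::=R P a, R is followed by P a with FIRST {a, z}; in P::=R U, R is followed by U with FIRST {epsilon, a, z}; in P::=R U, the suffix after R is nullable, so FOLLOW(R) ⊇ FOLLOW(P) = {$, a}. Thus FOLLOW(R) = {$, a, z}.

{$, a, z}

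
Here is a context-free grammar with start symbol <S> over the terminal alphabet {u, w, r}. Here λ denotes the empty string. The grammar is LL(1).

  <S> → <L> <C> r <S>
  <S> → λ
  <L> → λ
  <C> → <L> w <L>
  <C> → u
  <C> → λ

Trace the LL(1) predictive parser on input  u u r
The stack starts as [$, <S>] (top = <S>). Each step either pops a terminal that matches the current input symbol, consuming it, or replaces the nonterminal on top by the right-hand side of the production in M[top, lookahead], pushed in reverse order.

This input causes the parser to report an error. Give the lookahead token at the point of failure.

u

     Stack            Input    Action
  1  $ <S>            u u r $  expand <S> → <L> <C> r <S>
  2  $ <S> r <C> <L>  u u r $  expand <L> → λ
  3  $ <S> r <C>      u u r $  expand <C> → u
  4  $ <S> r u        u u r $  match u
  5  $ <S> r          u r $    error: top is terminal r but lookahead is u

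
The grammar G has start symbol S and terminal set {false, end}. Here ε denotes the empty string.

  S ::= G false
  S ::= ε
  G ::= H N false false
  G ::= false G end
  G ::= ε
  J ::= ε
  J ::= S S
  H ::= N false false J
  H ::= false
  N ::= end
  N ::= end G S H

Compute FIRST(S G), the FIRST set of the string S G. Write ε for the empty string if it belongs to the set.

FIRST(N): from N::=end we get {end}; from N::=end G S H we get {end}. So FIRST(N) = {end}.
FIRST(H): from H::=N false false J we get {end}; from H::=false we get {false}. So FIRST(H) = {end, false}.
FIRST(G): from G::=H N false false we get {end, false}; from G::=false G end we get {false}; from G::=ε we get {ε}. So FIRST(G) = {ε, end, false}.
FIRST(S): from S::=G false we get {end, false}; from S::=ε we get {ε}. So FIRST(S) = {ε, end, false}.
FIRST(J): from J::=ε we get {ε}; from J::=S S we get {ε, end, false}. So FIRST(J) = {ε, end, false}.
FIRST(S G): take FIRST of each symbol in turn, carrying on past any symbol whose FIRST contains ε; result {ε, end, false}.

{ε, end, false}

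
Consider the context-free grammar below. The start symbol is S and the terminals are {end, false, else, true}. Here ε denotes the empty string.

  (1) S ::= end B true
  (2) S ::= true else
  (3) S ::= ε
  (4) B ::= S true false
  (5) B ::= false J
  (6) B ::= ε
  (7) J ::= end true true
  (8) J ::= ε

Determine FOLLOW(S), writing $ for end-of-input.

{$, true}

FIRST(S) = {ε, end, true}
FIRST(J) = {ε, end}
FIRST(B) = {ε, end, false, true}  (via S true false)
FOLLOW(S) includes $ since S is the start symbol.
FOLLOW(S): in B::=S true false, S is followed by true false with FIRST {true}. Thus FOLLOW(S) = {$, true}.
FOLLOW(B): in S::=end B true, B is followed by true with FIRST {true}. Thus FOLLOW(B) = {true}.
FOLLOW(J): in B::=false J, the suffix after J is empty, so FOLLOW(J) ⊇ FOLLOW(B) = {true}. Thus FOLLOW(J) = {true}.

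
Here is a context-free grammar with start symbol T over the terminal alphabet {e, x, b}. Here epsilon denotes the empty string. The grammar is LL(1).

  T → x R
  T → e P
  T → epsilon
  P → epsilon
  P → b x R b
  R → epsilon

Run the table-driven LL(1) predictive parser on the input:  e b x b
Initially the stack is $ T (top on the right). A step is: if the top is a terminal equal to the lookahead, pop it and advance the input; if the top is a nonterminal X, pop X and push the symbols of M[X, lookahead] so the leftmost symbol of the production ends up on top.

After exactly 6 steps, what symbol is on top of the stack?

b

     Stack      Input      Action
  1  $ T        e b x b $  expand T → e P
  2  $ P e      e b x b $  match e
  3  $ P        b x b $    expand P → b x R b
  4  $ b R x b  b x b $    match b
  5  $ b R x    x b $      match x
  6  $ b R      b $        expand R → epsilon
Stack after step 6: $ b (top = b).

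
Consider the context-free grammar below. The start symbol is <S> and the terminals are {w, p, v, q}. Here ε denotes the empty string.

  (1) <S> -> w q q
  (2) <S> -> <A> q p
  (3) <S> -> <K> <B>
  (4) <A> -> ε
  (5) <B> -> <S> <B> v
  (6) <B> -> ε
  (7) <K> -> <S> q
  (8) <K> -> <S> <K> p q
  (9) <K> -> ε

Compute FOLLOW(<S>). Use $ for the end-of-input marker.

{$, p, q, v, w}

FIRST(<A>): from <A>->ε we get {ε}. So FIRST(<A>) = {ε}.
FIRST(<S>): from <S>->w q q we get {w}; from <S>-><A> q p we get {q}; from <S>-><K> <B> we get {ε, p, q, v, w}. So FIRST(<S>) = {ε, p, q, v, w}.
FIRST(<B>): from <B>-><S> <B> v we get {p, q, v, w}; from <B>->ε we get {ε}. So FIRST(<B>) = {ε, p, q, v, w}.
FIRST(<K>): from <K>-><S> q we get {p, q, v, w}; from <K>-><S> <K> p q we get {p, q, v, w}; from <K>->ε we get {ε}. So FIRST(<K>) = {ε, p, q, v, w}.
FOLLOW(<S>) includes $ since <S> is the start symbol.
FOLLOW(<S>): in <B>-><S> <B> v, <S> is followed by <B> v with FIRST {p, q, v, w}; in <K>-><S> q, <S> is followed by q with FIRST {q}; in <K>-><S> <K> p q, <S> is followed by <K> p q with FIRST {p, q, v, w}. Thus FOLLOW(<S>) = {$, p, q, v, w}.
FOLLOW(<A>): in <S>-><A> q p, <A> is followed by q p with FIRST {q}. Thus FOLLOW(<A>) = {q}.
FOLLOW(<B>): in <S>-><K> <B>, the suffix after <B> is empty, so FOLLOW(<B>) ⊇ FOLLOW(<S>) = {$, p, q, v, w}; in <B>-><S> <B> v, <B> is followed by v with FIRST {v}. Thus FOLLOW(<B>) = {$, p, q, v, w}.
FOLLOW(<K>): in <S>-><K> <B>, <K> is followed by <B> with FIRST {ε, p, q, v, w}; in <S>-><K> <B>, the suffix after <K> is nullable, so FOLLOW(<K>) ⊇ FOLLOW(<S>) = {$, p, q, v, w}; in <K>-><S> <K> p q, <K> is followed by p q with FIRST {p}. Thus FOLLOW(<K>) = {$, p, q, v, w}.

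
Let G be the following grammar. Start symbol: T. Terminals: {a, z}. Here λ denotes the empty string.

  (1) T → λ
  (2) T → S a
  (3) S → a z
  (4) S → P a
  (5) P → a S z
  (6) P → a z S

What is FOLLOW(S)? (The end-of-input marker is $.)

{a, z}

FIRST(P): from P→a S z we get {a}; from P→a z S we get {a}. So FIRST(P) = {a}.
FIRST(S): from S→a z we get {a}; from S→P a we get {a}. So FIRST(S) = {a}.
FIRST(T): from T→λ we get {λ}; from T→S a we get {a}. So FIRST(T) = {λ, a}.
FOLLOW(T) includes $ since T is the start symbol.
FOLLOW(T): T appears on no right-hand side. Thus FOLLOW(T) = {$}.
FOLLOW(P): in S→P a, P is followed by a with FIRST {a}. Thus FOLLOW(P) = {a}.
FOLLOW(S): in T→S a, S is followed by a with FIRST {a}; in P→a S z, S is followed by z with FIRST {z}; in P→a z S, the suffix after S is empty, so FOLLOW(S) ⊇ FOLLOW(P) = {a}. Thus FOLLOW(S) = {a, z}.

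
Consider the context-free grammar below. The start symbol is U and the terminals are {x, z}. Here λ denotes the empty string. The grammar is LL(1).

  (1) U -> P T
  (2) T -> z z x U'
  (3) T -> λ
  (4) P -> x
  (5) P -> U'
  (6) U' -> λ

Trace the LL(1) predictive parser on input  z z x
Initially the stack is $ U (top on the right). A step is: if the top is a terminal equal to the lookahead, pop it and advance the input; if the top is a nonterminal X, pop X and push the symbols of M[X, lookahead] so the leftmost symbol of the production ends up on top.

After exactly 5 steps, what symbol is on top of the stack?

step 1: stack=$ U  input=z z x $  — expand U -> P T
step 2: stack=$ T P  input=z z x $  — expand P -> U'
step 3: stack=$ T U'  input=z z x $  — expand U' -> λ
step 4: stack=$ T  input=z z x $  — expand T -> z z x U'
step 5: stack=$ U' x z z  input=z z x $  — match z
Stack after step 5: $ U' x z (top = z).

z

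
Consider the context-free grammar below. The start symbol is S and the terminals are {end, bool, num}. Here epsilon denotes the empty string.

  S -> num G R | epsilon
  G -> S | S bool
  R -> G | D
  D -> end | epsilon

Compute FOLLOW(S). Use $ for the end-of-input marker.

{$, bool, end, num}

FIRST(S) = {epsilon, num}
FIRST(D) = {epsilon, end}
FIRST(G) = {epsilon, bool, num}  (via S, S bool)
FIRST(R) = {epsilon, bool, end, num}  (via G, D)
FOLLOW(S) includes $ since S is the start symbol.
FOLLOW(S): in G->S, the suffix after S is empty, so FOLLOW(S) ⊇ FOLLOW(G) = {$, bool, end, num}; in G->S bool, S is followed by bool with FIRST {bool}. Thus FOLLOW(S) = {$, bool, end, num}.
FOLLOW(R): in S->num G R, the suffix after R is empty, so FOLLOW(R) ⊇ FOLLOW(S) = {$, bool, end, num}. Thus FOLLOW(R) = {$, bool, end, num}.
FOLLOW(G): in S->num G R, G is followed by R with FIRST {epsilon, bool, end, num}; in S->num G R, the suffix after G is nullable, so FOLLOW(G) ⊇ FOLLOW(S) = {$, bool, end, num}; in R->G, the suffix after G is empty, so FOLLOW(G) ⊇ FOLLOW(R) = {$, bool, end, num}. Thus FOLLOW(G) = {$, bool, end, num}.
FOLLOW(D): in R->D, the suffix after D is empty, so FOLLOW(D) ⊇ FOLLOW(R) = {$, bool, end, num}. Thus FOLLOW(D) = {$, bool, end, num}.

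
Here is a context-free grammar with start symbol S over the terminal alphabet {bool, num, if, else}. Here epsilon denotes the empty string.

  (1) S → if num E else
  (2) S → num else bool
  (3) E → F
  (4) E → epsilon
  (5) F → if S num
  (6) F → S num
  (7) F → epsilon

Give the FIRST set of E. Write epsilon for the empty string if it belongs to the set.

FIRST(S): from S→if num E else we get {if}; from S→num else bool we get {num}. So FIRST(S) = {if, num}.
FIRST(F): from F→if S num we get {if}; from F→S num we get {if, num}; from F→epsilon we get {epsilon}. So FIRST(F) = {epsilon, if, num}.
FIRST(E): from E→F we get {epsilon, if, num}; from E→epsilon we get {epsilon}. So FIRST(E) = {epsilon, if, num}.

{epsilon, if, num}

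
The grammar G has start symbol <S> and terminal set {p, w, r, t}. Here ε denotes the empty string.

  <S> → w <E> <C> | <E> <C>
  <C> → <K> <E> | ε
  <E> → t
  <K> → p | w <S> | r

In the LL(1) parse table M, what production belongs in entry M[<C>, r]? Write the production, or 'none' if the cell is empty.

FIRST(<E>) = {t}
FIRST(<K>) = {p, r, w}
FIRST(<S>) = {t, w}  (via <E> <C>)
FIRST(<C>) = {ε, p, r, w}  (via <K> <E>)
FOLLOW(<S>) includes $ since <S> is the start symbol.
FOLLOW(<S>): in <K>→w <S>, the suffix after <S> is empty, so FOLLOW(<S>) ⊇ FOLLOW(<K>) = {t}. Thus FOLLOW(<S>) = {$, t}.
FOLLOW(<C>): in <S>→w <E> <C>, the suffix after <C> is empty, so FOLLOW(<C>) ⊇ FOLLOW(<S>) = {$, t}; in <S>→<E> <C>, the suffix after <C> is empty, so FOLLOW(<C>) ⊇ FOLLOW(<S>) = {$, t}. Thus FOLLOW(<C>) = {$, t}.
For <C> → <K> <E>: FIRST(<K> <E>) = {p, r, w}, so it goes in M[<C>, t] for t ∈ {p, r, w}.
For <C> → ε: FIRST(ε) = {ε}, so it goes in M[<C>, t] for t ∈ {}; since ε ∈ FIRST, also for every t ∈ FOLLOW(<C>) = {$, t}.

<C> → <K> <E>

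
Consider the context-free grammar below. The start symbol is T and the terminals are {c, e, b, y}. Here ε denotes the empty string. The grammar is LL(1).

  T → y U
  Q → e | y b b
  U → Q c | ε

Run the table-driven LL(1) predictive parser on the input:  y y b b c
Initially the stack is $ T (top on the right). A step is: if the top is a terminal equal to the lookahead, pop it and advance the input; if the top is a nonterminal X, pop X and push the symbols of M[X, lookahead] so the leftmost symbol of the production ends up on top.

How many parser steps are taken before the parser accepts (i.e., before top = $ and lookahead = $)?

8

step 1: stack=$ T  input=y y b b c $  — expand T → y U
step 2: stack=$ U y  input=y y b b c $  — match y
step 3: stack=$ U  input=y b b c $  — expand U → Q c
step 4: stack=$ c Q  input=y b b c $  — expand Q → y b b
step 5: stack=$ c b b y  input=y b b c $  — match y
step 6: stack=$ c b b  input=b b c $  — match b
step 7: stack=$ c b  input=b c $  — match b
step 8: stack=$ c  input=c $  — match c
Accept reached after 8 steps.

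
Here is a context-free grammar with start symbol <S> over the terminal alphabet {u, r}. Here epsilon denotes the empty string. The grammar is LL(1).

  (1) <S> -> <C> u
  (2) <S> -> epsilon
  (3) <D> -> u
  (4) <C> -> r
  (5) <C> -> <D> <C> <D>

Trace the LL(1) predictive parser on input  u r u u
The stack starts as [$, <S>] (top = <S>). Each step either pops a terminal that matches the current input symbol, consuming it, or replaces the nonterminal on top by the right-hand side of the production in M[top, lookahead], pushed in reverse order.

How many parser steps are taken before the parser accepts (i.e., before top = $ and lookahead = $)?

step 1: stack=$ <S>  input=u r u u $  — expand <S> -> <C> u
step 2: stack=$ u <C>  input=u r u u $  — expand <C> -> <D> <C> <D>
step 3: stack=$ u <D> <C> <D>  input=u r u u $  — expand <D> -> u
step 4: stack=$ u <D> <C> u  input=u r u u $  — match u
step 5: stack=$ u <D> <C>  input=r u u $  — expand <C> -> r
step 6: stack=$ u <D> r  input=r u u $  — match r
step 7: stack=$ u <D>  input=u u $  — expand <D> -> u
step 8: stack=$ u u  input=u u $  — match u
step 9: stack=$ u  input=u $  — match u
Accept reached after 9 steps.

9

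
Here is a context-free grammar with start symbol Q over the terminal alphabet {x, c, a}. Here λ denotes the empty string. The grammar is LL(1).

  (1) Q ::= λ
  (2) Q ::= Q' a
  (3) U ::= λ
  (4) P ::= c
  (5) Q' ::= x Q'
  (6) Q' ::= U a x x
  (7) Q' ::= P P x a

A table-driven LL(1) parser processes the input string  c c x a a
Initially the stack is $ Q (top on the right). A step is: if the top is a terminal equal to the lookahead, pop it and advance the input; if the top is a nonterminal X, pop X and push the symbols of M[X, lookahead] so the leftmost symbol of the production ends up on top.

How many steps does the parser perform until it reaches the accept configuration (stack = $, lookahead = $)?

step 1: stack=$ Q  input=c c x a a $  — expand Q ::= Q' a
step 2: stack=$ a Q'  input=c c x a a $  — expand Q' ::= P P x a
step 3: stack=$ a a x P P  input=c c x a a $  — expand P ::= c
step 4: stack=$ a a x P c  input=c c x a a $  — match c
step 5: stack=$ a a x P  input=c x a a $  — expand P ::= c
step 6: stack=$ a a x c  input=c x a a $  — match c
step 7: stack=$ a a x  input=x a a $  — match x
step 8: stack=$ a a  input=a a $  — match a
step 9: stack=$ a  input=a $  — match a
Accept reached after 9 steps.

9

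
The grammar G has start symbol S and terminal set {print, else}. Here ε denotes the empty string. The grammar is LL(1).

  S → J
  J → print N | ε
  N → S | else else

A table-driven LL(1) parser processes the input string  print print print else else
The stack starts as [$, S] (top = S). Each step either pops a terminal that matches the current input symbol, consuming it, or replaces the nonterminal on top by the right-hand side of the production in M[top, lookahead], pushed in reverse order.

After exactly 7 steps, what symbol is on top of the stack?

N

step 1: stack=$ S  input=print print print else else $  — expand S → J
step 2: stack=$ J  input=print print print else else $  — expand J → print N
step 3: stack=$ N print  input=print print print else else $  — match print
step 4: stack=$ N  input=print print else else $  — expand N → S
step 5: stack=$ S  input=print print else else $  — expand S → J
step 6: stack=$ J  input=print print else else $  — expand J → print N
step 7: stack=$ N print  input=print print else else $  — match print
Stack after step 7: $ N (top = N).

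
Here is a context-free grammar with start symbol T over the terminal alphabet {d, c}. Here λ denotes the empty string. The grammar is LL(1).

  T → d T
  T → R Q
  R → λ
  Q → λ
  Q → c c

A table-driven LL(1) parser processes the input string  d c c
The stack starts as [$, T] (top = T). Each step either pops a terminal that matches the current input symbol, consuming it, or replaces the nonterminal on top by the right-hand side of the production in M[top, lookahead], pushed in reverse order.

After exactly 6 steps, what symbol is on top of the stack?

c

step 1: stack=$ T  input=d c c $  — expand T → d T
step 2: stack=$ T d  input=d c c $  — match d
step 3: stack=$ T  input=c c $  — expand T → R Q
step 4: stack=$ Q R  input=c c $  — expand R → λ
step 5: stack=$ Q  input=c c $  — expand Q → c c
step 6: stack=$ c c  input=c c $  — match c
Stack after step 6: $ c (top = c).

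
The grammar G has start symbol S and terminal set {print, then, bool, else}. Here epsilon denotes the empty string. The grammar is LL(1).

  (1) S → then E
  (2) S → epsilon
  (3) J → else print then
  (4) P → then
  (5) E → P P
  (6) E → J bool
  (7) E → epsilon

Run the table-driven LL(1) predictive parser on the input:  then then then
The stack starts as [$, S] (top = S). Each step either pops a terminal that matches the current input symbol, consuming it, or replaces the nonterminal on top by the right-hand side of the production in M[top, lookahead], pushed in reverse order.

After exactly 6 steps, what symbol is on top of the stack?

     Stack     Input             Action
  1  $ S       then then then $  expand S → then E
  2  $ E then  then then then $  match then
  3  $ E       then then $       expand E → P P
  4  $ P P     then then $       expand P → then
  5  $ P then  then then $       match then
  6  $ P       then $            expand P → then
Stack after step 6: $ then (top = then).

then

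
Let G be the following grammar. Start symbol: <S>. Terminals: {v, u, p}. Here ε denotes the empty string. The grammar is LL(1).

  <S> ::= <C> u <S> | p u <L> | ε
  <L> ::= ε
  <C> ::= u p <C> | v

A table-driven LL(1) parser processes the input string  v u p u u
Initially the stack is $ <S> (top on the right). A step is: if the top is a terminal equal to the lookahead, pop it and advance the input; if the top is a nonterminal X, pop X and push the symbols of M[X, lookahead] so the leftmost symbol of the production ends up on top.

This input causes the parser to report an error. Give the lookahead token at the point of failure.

step 1: stack=$ <S>  input=v u p u u $  — expand <S> ::= <C> u <S>
step 2: stack=$ <S> u <C>  input=v u p u u $  — expand <C> ::= v
step 3: stack=$ <S> u v  input=v u p u u $  — match v
step 4: stack=$ <S> u  input=u p u u $  — match u
step 5: stack=$ <S>  input=p u u $  — expand <S> ::= p u <L>
step 6: stack=$ <L> u p  input=p u u $  — match p
step 7: stack=$ <L> u  input=u u $  — match u
step 8: stack=$ <L>  input=u $  — error: M[<L>, u] is empty

u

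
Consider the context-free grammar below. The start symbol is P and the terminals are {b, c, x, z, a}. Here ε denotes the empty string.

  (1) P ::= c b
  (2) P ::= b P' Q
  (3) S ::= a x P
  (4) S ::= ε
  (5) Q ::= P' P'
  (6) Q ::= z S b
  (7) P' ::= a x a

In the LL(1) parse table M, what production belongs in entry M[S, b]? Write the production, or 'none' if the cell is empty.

FIRST(P): from P::=c b we get {c}; from P::=b P' Q we get {b}. So FIRST(P) = {b, c}.
FIRST(S): from S::=a x P we get {a}; from S::=ε we get {ε}. So FIRST(S) = {ε, a}.
FIRST(P'): from P'::=a x a we get {a}. So FIRST(P') = {a}.
FIRST(Q): from Q::=P' P' we get {a}; from Q::=z S b we get {z}. So FIRST(Q) = {a, z}.
FOLLOW(P) includes $ since P is the start symbol.
FOLLOW(S): in Q::=z S b, S is followed by b with FIRST {b}. Thus FOLLOW(S) = {b}.
For S ::= a x P: FIRST(a x P) = {a}, so it goes in M[S, t] for t ∈ {a}.
For S ::= ε: FIRST(ε) = {ε}, so it goes in M[S, t] for t ∈ {}; since ε ∈ FIRST, also for every t ∈ FOLLOW(S) = {b}.

S ::= ε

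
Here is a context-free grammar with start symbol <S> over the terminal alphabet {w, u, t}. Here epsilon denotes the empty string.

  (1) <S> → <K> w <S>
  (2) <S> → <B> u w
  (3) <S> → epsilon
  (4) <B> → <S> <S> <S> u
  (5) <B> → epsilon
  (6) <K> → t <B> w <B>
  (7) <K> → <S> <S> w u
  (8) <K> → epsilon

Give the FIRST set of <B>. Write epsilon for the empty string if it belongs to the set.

{epsilon, t, u, w}

FIRST(<S>) = {epsilon, t, u, w}  (via <K> w <S>, <B> u w)
FIRST(<B>) = {epsilon, t, u, w}  (via <S> <S> <S> u)
FIRST(<K>) = {epsilon, t, u, w}  (via <S> <S> w u)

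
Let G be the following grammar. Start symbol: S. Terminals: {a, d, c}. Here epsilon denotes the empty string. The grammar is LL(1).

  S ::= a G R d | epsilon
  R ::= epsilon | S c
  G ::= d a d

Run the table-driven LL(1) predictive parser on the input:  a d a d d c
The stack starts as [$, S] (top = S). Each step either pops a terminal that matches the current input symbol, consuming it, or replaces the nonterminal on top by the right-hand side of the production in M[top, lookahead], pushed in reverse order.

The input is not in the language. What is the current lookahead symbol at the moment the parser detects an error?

c

     Stack        Input          Action
  1  $ S          a d a d d c $  expand S ::= a G R d
  2  $ d R G a    a d a d d c $  match a
  3  $ d R G      d a d d c $    expand G ::= d a d
  4  $ d R d a d  d a d d c $    match d
  5  $ d R d a    a d d c $      match a
  6  $ d R d      d d c $        match d
  7  $ d R        d c $          expand R ::= epsilon
  8  $ d          d c $          match d
  9  $            c $            error: stack empty but input remains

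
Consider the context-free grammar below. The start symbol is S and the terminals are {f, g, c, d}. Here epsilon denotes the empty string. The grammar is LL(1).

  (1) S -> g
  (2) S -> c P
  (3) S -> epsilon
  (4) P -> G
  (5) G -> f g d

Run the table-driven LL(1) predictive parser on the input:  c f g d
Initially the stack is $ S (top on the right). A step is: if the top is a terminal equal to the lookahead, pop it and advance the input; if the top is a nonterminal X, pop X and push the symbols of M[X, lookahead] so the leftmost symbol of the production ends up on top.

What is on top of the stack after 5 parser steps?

g

     Stack    Input      Action
  1  $ S      c f g d $  expand S -> c P
  2  $ P c    c f g d $  match c
  3  $ P      f g d $    expand P -> G
  4  $ G      f g d $    expand G -> f g d
  5  $ d g f  f g d $    match f
Stack after step 5: $ d g (top = g).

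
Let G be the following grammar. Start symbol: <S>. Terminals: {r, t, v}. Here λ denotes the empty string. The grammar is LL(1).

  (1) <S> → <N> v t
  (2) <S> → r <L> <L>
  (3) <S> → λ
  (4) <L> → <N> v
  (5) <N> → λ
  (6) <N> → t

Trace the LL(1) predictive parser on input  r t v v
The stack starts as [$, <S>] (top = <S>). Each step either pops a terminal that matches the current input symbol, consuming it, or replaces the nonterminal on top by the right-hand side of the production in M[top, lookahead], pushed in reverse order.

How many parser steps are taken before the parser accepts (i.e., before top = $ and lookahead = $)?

step 1: stack=$ <S>  input=r t v v $  — expand <S> → r <L> <L>
step 2: stack=$ <L> <L> r  input=r t v v $  — match r
step 3: stack=$ <L> <L>  input=t v v $  — expand <L> → <N> v
step 4: stack=$ <L> v <N>  input=t v v $  — expand <N> → t
step 5: stack=$ <L> v t  input=t v v $  — match t
step 6: stack=$ <L> v  input=v v $  — match v
step 7: stack=$ <L>  input=v $  — expand <L> → <N> v
step 8: stack=$ v <N>  input=v $  — expand <N> → λ
step 9: stack=$ v  input=v $  — match v
Accept reached after 9 steps.

9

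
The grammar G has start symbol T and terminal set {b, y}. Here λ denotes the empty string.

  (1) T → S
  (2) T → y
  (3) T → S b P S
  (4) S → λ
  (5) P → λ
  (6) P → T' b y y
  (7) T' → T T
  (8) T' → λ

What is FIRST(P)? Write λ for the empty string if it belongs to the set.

FIRST(S): from S→λ we get {λ}. So FIRST(S) = {λ}.
FIRST(T): from T→S we get {λ}; from T→y we get {y}; from T→S b P S we get {b}. So FIRST(T) = {λ, b, y}.
FIRST(T'): from T'→T T we get {λ, b, y}; from T'→λ we get {λ}. So FIRST(T') = {λ, b, y}.
FIRST(P): from P→λ we get {λ}; from P→T' b y y we get {b, y}. So FIRST(P) = {λ, b, y}.

{λ, b, y}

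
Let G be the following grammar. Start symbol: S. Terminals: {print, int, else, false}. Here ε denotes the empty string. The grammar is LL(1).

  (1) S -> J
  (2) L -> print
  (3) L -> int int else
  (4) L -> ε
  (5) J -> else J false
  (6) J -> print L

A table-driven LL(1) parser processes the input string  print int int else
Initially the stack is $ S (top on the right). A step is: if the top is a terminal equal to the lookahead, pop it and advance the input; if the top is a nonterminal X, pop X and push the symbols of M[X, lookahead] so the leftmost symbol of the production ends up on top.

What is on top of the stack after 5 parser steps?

step 1: stack=$ S  input=print int int else $  — expand S -> J
step 2: stack=$ J  input=print int int else $  — expand J -> print L
step 3: stack=$ L print  input=print int int else $  — match print
step 4: stack=$ L  input=int int else $  — expand L -> int int else
step 5: stack=$ else int int  input=int int else $  — match int
Stack after step 5: $ else int (top = int).

int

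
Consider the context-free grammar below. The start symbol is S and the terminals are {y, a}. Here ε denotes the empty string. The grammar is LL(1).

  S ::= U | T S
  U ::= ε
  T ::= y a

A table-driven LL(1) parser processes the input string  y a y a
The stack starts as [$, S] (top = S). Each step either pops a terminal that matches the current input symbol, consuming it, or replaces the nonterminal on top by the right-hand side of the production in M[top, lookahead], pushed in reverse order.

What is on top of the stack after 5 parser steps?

step 1: stack=$ S  input=y a y a $  — expand S ::= T S
step 2: stack=$ S T  input=y a y a $  — expand T ::= y a
step 3: stack=$ S a y  input=y a y a $  — match y
step 4: stack=$ S a  input=a y a $  — match a
step 5: stack=$ S  input=y a $  — expand S ::= T S
Stack after step 5: $ S T (top = T).

T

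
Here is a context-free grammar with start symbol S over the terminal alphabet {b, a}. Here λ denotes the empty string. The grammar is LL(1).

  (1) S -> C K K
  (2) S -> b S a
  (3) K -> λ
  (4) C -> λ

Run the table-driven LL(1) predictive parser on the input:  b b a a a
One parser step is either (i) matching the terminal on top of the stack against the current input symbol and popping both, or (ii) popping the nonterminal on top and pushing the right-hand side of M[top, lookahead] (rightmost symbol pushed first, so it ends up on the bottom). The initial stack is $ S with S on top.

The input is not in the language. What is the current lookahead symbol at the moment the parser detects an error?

      Stack        Input        Action
   1  $ S          b b a a a $  expand S -> b S a
   2  $ a S b      b b a a a $  match b
   3  $ a S        b a a a $    expand S -> b S a
   4  $ a a S b    b a a a $    match b
   5  $ a a S      a a a $      expand S -> C K K
   6  $ a a K K C  a a a $      expand C -> λ
   7  $ a a K K    a a a $      expand K -> λ
   8  $ a a K      a a a $      expand K -> λ
   9  $ a a        a a a $      match a
  10  $ a          a a $        match a
  11  $            a $          error: stack empty but input remains

a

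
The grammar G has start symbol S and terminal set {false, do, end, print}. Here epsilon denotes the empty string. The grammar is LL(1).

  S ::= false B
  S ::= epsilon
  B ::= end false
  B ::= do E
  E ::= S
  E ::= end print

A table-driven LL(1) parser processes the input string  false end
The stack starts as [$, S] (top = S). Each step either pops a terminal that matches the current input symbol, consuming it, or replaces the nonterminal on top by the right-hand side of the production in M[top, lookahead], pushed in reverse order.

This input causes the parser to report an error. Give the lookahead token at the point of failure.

     Stack        Input        Action
  1  $ S          false end $  expand S ::= false B
  2  $ B false    false end $  match false
  3  $ B          end $        expand B ::= end false
  4  $ false end  end $        match end
  5  $ false      $            error: top is terminal false but lookahead is $

$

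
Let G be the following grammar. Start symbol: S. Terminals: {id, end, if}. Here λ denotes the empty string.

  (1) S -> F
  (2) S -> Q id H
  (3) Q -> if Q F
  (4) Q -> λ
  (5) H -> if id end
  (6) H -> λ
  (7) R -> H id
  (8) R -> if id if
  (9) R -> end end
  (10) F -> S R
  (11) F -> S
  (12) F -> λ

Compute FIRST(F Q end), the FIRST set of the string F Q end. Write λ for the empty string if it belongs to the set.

FIRST(Q) = {λ, if}
FIRST(H) = {λ, if}
FIRST(R) = {end, id, if}  (via H id)
FIRST(S) = {λ, end, id, if}  (via F, Q id H)
FIRST(F) = {λ, end, id, if}  (via S R, S)
FIRST(F Q end): take FIRST of each symbol in turn, carrying on past any symbol whose FIRST contains λ; result {end, id, if}.

{end, id, if}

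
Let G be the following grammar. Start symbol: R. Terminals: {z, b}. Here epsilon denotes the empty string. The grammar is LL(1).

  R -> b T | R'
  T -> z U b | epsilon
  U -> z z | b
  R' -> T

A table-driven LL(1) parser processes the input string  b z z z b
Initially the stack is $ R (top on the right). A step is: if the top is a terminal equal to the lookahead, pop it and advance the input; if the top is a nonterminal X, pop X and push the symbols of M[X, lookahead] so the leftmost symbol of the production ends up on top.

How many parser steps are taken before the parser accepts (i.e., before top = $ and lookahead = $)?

     Stack    Input        Action
  1  $ R      b z z z b $  expand R -> b T
  2  $ T b    b z z z b $  match b
  3  $ T      z z z b $    expand T -> z U b
  4  $ b U z  z z z b $    match z
  5  $ b U    z z b $      expand U -> z z
  6  $ b z z  z z b $      match z
  7  $ b z    z b $        match z
  8  $ b      b $          match b
Accept reached after 8 steps.

8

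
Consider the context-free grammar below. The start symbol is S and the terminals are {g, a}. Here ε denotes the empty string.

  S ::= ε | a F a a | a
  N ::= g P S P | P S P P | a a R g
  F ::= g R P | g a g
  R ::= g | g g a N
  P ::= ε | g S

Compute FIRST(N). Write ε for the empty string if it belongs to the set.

{ε, a, g}

FIRST(S): from S::=ε we get {ε}; from S::=a F a a we get {a}; from S::=a we get {a}. So FIRST(S) = {ε, a}.
FIRST(F): from F::=g R P we get {g}; from F::=g a g we get {g}. So FIRST(F) = {g}.
FIRST(R): from R::=g we get {g}; from R::=g g a N we get {g}. So FIRST(R) = {g}.
FIRST(P): from P::=ε we get {ε}; from P::=g S we get {g}. So FIRST(P) = {ε, g}.
FIRST(N): from N::=g P S P we get {g}; from N::=P S P P we get {ε, a, g}; from N::=a a R g we get {a}. So FIRST(N) = {ε, a, g}.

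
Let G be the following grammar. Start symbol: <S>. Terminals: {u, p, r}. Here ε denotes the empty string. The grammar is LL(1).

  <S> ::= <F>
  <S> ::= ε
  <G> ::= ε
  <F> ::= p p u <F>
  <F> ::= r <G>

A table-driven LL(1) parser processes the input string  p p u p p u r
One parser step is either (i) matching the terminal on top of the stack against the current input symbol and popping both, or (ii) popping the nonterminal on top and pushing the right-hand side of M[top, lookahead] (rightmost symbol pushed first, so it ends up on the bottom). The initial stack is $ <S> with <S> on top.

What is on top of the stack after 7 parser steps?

     Stack        Input            Action
  1  $ <S>        p p u p p u r $  expand <S> ::= <F>
  2  $ <F>        p p u p p u r $  expand <F> ::= p p u <F>
  3  $ <F> u p p  p p u p p u r $  match p
  4  $ <F> u p    p u p p u r $    match p
  5  $ <F> u      u p p u r $      match u
  6  $ <F>        p p u r $        expand <F> ::= p p u <F>
  7  $ <F> u p p  p p u r $        match p
Stack after step 7: $ <F> u p (top = p).

p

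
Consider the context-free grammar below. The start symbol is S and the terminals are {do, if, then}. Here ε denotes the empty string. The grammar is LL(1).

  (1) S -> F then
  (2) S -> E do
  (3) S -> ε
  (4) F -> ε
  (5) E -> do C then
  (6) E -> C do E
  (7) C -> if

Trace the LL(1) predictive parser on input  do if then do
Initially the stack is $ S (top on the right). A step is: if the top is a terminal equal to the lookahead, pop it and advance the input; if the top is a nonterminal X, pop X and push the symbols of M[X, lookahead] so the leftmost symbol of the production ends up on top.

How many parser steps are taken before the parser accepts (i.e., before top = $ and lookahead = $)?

step 1: stack=$ S  input=do if then do $  — expand S -> E do
step 2: stack=$ do E  input=do if then do $  — expand E -> do C then
step 3: stack=$ do then C do  input=do if then do $  — match do
step 4: stack=$ do then C  input=if then do $  — expand C -> if
step 5: stack=$ do then if  input=if then do $  — match if
step 6: stack=$ do then  input=then do $  — match then
step 7: stack=$ do  input=do $  — match do
Accept reached after 7 steps.

7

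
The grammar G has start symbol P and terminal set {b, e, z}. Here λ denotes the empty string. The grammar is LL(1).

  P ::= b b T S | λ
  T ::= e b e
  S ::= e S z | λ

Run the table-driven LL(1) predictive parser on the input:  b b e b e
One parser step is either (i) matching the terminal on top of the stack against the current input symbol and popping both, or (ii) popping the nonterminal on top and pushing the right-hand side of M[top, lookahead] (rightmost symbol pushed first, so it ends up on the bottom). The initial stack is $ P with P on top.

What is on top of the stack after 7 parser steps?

step 1: stack=$ P  input=b b e b e $  — expand P ::= b b T S
step 2: stack=$ S T b b  input=b b e b e $  — match b
step 3: stack=$ S T b  input=b e b e $  — match b
step 4: stack=$ S T  input=e b e $  — expand T ::= e b e
step 5: stack=$ S e b e  input=e b e $  — match e
step 6: stack=$ S e b  input=b e $  — match b
step 7: stack=$ S e  input=e $  — match e
Stack after step 7: $ S (top = S).

S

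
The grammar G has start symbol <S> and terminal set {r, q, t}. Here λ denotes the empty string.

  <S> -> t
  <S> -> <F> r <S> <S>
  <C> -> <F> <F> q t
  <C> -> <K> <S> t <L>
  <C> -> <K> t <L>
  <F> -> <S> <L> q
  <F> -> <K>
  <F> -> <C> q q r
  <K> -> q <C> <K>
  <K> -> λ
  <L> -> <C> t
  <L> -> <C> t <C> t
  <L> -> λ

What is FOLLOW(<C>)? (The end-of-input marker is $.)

{q, r, t}

FIRST(<K>) = {λ, q}
FIRST(<S>) = {q, r, t}  (via <F> r <S> <S>)
FIRST(<C>) = {q, r, t}  (via <F> <F> q t, <K> <S> t <L>, <K> t <L>)
FIRST(<F>) = {λ, q, r, t}  (via <S> <L> q, <K>, <C> q q r)
FIRST(<L>) = {λ, q, r, t}  (via <C> t, <C> t <C> t)
FOLLOW(<S>) includes $ since <S> is the start symbol.
FOLLOW(<S>): in <S>-><F> r <S> <S> (occurrence 1), <S> is followed by <S> with FIRST {q, r, t}; in <S>-><F> r <S> <S> (occurrence 2), the suffix after <S> is empty (adds nothing new); in <C>-><K> <S> t <L>, <S> is followed by t <L> with FIRST {t}; in <F>-><S> <L> q, <S> is followed by <L> q with FIRST {q, r, t}. Thus FOLLOW(<S>) = {$, q, r, t}.
FOLLOW(<F>): in <S>-><F> r <S> <S>, <F> is followed by r <S> <S> with FIRST {r}; in <C>-><F> <F> q t (occurrence 1), <F> is followed by <F> q t with FIRST {q, r, t}; in <C>-><F> <F> q t (occurrence 2), <F> is followed by q t with FIRST {q}. Thus FOLLOW(<F>) = {q, r, t}.
FOLLOW(<K>): in <C>-><K> <S> t <L>, <K> is followed by <S> t <L> with FIRST {q, r, t}; in <C>-><K> t <L>, <K> is followed by t <L> with FIRST {t}; in <F>-><K>, the suffix after <K> is empty, so FOLLOW(<K>) ⊇ FOLLOW(<F>) = {q, r, t}; in <K>->q <C> <K>, the suffix after <K> is empty (adds nothing new). Thus FOLLOW(<K>) = {q, r, t}.
FOLLOW(<C>): in <F>-><C> q q r, <C> is followed by q q r with FIRST {q}; in <K>->q <C> <K>, <C> is followed by <K> with FIRST {λ, q}; in <K>->q <C> <K>, the suffix after <C> is nullable, so FOLLOW(<C>) ⊇ FOLLOW(<K>) = {q, r, t}; in <L>-><C> t, <C> is followed by t with FIRST {t}; in <L>-><C> t <C> t (occurrence 1), <C> is followed by t <C> t with FIRST {t}; in <L>-><C> t <C> t (occurrence 2), <C> is followed by t with FIRST {t}. Thus FOLLOW(<C>) = {q, r, t}.
FOLLOW(<L>): in <C>-><K> <S> t <L>, the suffix after <L> is empty, so FOLLOW(<L>) ⊇ FOLLOW(<C>) = {q, r, t}; in <C>-><K> t <L>, the suffix after <L> is empty, so FOLLOW(<L>) ⊇ FOLLOW(<C>) = {q, r, t}; in <F>-><S> <L> q, <L> is followed by q with FIRST {q}. Thus FOLLOW(<L>) = {q, r, t}.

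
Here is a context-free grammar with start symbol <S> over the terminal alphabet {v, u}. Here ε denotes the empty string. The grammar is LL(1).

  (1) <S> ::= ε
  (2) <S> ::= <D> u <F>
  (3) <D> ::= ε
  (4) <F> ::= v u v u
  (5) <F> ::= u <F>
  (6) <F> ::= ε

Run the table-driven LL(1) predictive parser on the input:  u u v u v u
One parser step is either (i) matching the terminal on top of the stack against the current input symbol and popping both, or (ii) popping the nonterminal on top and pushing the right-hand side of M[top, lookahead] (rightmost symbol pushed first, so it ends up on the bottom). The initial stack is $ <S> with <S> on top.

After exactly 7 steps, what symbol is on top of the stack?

u

step 1: stack=$ <S>  input=u u v u v u $  — expand <S> ::= <D> u <F>
step 2: stack=$ <F> u <D>  input=u u v u v u $  — expand <D> ::= ε
step 3: stack=$ <F> u  input=u u v u v u $  — match u
step 4: stack=$ <F>  input=u v u v u $  — expand <F> ::= u <F>
step 5: stack=$ <F> u  input=u v u v u $  — match u
step 6: stack=$ <F>  input=v u v u $  — expand <F> ::= v u v u
step 7: stack=$ u v u v  input=v u v u $  — match v
Stack after step 7: $ u v u (top = u).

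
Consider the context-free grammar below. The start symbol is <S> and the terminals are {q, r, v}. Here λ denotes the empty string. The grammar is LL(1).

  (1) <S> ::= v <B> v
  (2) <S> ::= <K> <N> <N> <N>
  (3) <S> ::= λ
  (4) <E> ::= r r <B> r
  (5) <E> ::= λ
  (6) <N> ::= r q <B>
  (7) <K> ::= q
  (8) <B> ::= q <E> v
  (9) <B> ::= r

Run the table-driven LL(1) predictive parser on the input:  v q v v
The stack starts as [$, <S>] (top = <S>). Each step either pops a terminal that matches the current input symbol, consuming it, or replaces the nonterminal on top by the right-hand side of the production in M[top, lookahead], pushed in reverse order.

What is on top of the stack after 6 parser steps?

v

     Stack        Input      Action
  1  $ <S>        v q v v $  expand <S> ::= v <B> v
  2  $ v <B> v    v q v v $  match v
  3  $ v <B>      q v v $    expand <B> ::= q <E> v
  4  $ v v <E> q  q v v $    match q
  5  $ v v <E>    v v $      expand <E> ::= λ
  6  $ v v        v v $      match v
Stack after step 6: $ v (top = v).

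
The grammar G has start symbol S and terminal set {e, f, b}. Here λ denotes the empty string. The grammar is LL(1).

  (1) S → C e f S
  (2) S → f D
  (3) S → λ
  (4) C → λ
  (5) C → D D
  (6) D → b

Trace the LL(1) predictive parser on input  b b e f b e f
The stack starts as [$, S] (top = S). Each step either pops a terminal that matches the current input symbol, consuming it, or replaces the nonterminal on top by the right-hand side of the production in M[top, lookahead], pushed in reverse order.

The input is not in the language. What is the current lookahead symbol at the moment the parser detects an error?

      Stack        Input            Action
   1  $ S          b b e f b e f $  expand S → C e f S
   2  $ S f e C    b b e f b e f $  expand C → D D
   3  $ S f e D D  b b e f b e f $  expand D → b
   4  $ S f e D b  b b e f b e f $  match b
   5  $ S f e D    b e f b e f $    expand D → b
   6  $ S f e b    b e f b e f $    match b
   7  $ S f e      e f b e f $      match e
   8  $ S f        f b e f $        match f
   9  $ S          b e f $          expand S → C e f S
  10  $ S f e C    b e f $          expand C → D D
  11  $ S f e D D  b e f $          expand D → b
  12  $ S f e D b  b e f $          match b
  13  $ S f e D    e f $            error: M[D, e] is empty

e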